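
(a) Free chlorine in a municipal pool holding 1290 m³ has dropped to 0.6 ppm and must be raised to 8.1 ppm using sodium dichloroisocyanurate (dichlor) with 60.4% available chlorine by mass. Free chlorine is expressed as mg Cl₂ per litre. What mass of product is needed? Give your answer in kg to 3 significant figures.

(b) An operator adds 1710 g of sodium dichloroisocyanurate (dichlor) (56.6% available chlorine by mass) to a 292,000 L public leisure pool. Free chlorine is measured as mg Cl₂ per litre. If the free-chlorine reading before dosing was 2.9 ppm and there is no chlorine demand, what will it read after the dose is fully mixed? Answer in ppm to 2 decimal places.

(a) 16.0 kg; (b) 6.21 ppm

(a) Volume: 1290 m³ = 1,290,000 L.
(a) Chlorine deficit: 8.1 − 0.6 = 7.5 ppm = 7.5 mg/L as Cl₂.
(a) Cl₂ equivalent needed: 7.5 mg/L × 1,290,000 L = 9,675,000 mg = 9675 g.
(a) Product at 60.4% available chlorine: 9675 / 0.604 = 16,020 g.

(b) Available chlorine delivered: 1710 g × 0.566 = 967.9 g as Cl₂.
(b) Concentration rise: 967.9 g / 292,000 L = 3.315 mg/L = 3.31 ppm.
(b) Final FC: 2.9 + 3.31 = 6.21 ppm.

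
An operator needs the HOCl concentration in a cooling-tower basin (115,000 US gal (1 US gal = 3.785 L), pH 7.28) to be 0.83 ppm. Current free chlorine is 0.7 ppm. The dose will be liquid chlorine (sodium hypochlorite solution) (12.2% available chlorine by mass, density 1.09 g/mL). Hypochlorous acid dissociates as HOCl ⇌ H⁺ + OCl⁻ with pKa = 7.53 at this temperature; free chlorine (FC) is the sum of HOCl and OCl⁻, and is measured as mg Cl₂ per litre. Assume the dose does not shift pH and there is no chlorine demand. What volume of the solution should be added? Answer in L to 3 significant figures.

Volume: 115,000 US gal × 3.785 L/gal = 435,275 L.
[OCl⁻]/[HOCl] = 10^(pH − pKa) = 10^(7.28 − 7.53) = 0.5623; fraction as HOCl = 1/(1 + 0.5623) = 0.6401.
Free chlorine required for 0.83 ppm HOCl: 0.83 / 0.6401 = 1.297 ppm.
FC to add: 1.297 − 0.7 = 0.5967 mg/L as Cl₂.
Cl₂ equivalent: 0.5967 mg/L × 435,275 L = 259.7 g.
Product at 12.2% available Cl: 259.7 / 0.122 = 2129 g.
Volume: 2129 g ÷ 1.09 g/mL = 1953 mL.

1.95 L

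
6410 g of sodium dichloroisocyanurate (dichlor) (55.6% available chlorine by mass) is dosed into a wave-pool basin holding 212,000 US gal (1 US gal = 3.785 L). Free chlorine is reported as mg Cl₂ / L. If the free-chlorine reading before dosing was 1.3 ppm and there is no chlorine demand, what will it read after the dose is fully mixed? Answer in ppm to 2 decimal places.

Volume: 212,000 US gal × 3.785 L/gal = 802,420 L.
Available chlorine delivered: 6410 g × 0.556 = 3564 g as Cl₂.
Concentration rise: 3564 g / 802,420 L = 4.442 mg/L = 4.44 ppm.
Final FC: 1.3 + 4.44 = 5.74 ppm.

5.74 ppm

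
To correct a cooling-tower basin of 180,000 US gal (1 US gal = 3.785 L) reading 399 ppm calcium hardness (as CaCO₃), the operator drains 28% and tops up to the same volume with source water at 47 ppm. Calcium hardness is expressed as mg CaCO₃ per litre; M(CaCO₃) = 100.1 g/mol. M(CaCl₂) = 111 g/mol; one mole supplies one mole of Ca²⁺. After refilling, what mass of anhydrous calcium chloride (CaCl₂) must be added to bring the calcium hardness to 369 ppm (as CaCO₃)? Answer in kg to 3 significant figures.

51.8 kg

Volume: 180,000 US gal × 3.785 L/gal = 681,300 L.
After draining 28% and refilling: 399 × 0.72 + 47 × 0.28 = 300.44 ppm.
Deficit to target: 369 − 300.44 = 68.56 mg/L.
As CaCO₃: 68.56 mg/L × 681,300 L = 46,710 g; ÷ 100.1 = 466.6 mol Ca²⁺.
Mass: 466.6 × 111 = 51,800 g.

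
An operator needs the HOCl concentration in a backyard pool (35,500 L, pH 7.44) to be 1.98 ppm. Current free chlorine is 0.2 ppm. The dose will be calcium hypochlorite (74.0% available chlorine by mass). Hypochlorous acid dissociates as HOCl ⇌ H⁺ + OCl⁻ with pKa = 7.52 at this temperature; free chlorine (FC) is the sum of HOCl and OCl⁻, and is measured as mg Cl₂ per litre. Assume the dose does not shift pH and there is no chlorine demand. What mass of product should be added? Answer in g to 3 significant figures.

[OCl⁻]/[HOCl] = 10^(pH − pKa) = 10^(7.44 − 7.52) = 0.8318; fraction as HOCl = 1/(1 + 0.8318) = 0.5459.
Free chlorine required for 1.98 ppm HOCl: 1.98 / 0.5459 = 3.627 ppm.
FC to add: 3.627 − 0.2 = 3.427 mg/L as Cl₂.
Cl₂ equivalent: 3.427 mg/L × 35,500 L = 121.7 g.
Product at 74.0% available Cl: 121.7 / 0.74 = 164.4 g.

164 g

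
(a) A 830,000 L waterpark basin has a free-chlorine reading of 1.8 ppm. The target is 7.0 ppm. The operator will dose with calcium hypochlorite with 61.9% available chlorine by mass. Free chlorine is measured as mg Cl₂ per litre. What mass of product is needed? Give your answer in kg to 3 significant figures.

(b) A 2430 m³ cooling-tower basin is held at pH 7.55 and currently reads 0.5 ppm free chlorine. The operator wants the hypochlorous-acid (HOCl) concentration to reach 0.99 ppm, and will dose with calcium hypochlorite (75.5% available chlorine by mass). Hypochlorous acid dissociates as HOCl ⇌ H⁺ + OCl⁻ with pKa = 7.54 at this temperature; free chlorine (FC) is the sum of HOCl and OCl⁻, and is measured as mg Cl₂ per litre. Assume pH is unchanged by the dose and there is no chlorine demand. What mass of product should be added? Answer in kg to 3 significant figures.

(a) 6.97 kg; (b) 4.84 kg

(a) Chlorine deficit: 7.0 − 1.8 = 5.2 ppm = 5.2 mg/L as Cl₂.
(a) Cl₂ equivalent needed: 5.2 mg/L × 830,000 L = 4,316,000 mg = 4316 g.
(a) Product at 61.9% available chlorine: 4316 / 0.619 = 6973 g.

(b) Volume: 2430 m³ = 2,430,000 L.
(b) [OCl⁻]/[HOCl] = 10^(pH − pKa) = 10^(7.55 − 7.54) = 1.023; fraction as HOCl = 1/(1 + 1.023) = 0.4942.
(b) Free chlorine required for 0.99 ppm HOCl: 0.99 / 0.4942 = 2.003 ppm.
(b) FC to add: 2.003 − 0.5 = 1.503 mg/L as Cl₂.
(b) Cl₂ equivalent: 1.503 mg/L × 2,430,000 L = 3652 g.
(b) Product at 75.5% available Cl: 3652 / 0.755 = 4838 g.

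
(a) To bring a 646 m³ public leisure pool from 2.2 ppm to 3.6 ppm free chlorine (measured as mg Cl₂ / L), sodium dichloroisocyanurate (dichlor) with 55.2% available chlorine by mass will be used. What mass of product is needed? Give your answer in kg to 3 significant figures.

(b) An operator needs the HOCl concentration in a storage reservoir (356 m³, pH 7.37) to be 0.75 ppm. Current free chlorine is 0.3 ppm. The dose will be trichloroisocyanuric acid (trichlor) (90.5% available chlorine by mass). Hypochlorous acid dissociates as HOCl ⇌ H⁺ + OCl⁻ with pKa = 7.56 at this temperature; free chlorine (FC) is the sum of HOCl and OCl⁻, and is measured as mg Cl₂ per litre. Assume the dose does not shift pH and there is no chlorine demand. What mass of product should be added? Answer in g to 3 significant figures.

(a) Volume: 646 m³ = 646,000 L.
(a) Chlorine deficit: 3.6 − 2.2 = 1.4 ppm = 1.4 mg/L as Cl₂.
(a) Cl₂ equivalent needed: 1.4 mg/L × 646,000 L = 904,400 mg = 904.4 g.
(a) Product at 55.2% available chlorine: 904.4 / 0.552 = 1638 g.

(b) Volume: 356 m³ = 356,000 L.
(b) [OCl⁻]/[HOCl] = 10^(pH − pKa) = 10^(7.37 − 7.56) = 0.6457; fraction as HOCl = 1/(1 + 0.6457) = 0.6077.
(b) Free chlorine required for 0.75 ppm HOCl: 0.75 / 0.6077 = 1.234 ppm.
(b) FC to add: 1.234 − 0.3 = 0.9342 mg/L as Cl₂.
(b) Cl₂ equivalent: 0.9342 mg/L × 356,000 L = 332.6 g.
(b) Product at 90.5% available Cl: 332.6 / 0.905 = 367.5 g.

(a) 1.64 kg; (b) 368 g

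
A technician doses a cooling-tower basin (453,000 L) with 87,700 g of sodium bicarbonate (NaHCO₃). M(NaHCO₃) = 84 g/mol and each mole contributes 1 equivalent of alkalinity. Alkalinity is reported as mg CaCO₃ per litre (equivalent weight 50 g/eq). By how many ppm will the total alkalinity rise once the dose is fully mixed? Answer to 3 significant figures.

115 ppm

Moles of NaHCO₃: 87,700 g ÷ 84 g/mol = 1044 mol → 1044 eq of alkalinity.
As CaCO₃: 1044 eq × 50 g/eq = 52,200 g.
Rise: 52,200 g / 453,000 L × 1000 = 115.2 mg/L.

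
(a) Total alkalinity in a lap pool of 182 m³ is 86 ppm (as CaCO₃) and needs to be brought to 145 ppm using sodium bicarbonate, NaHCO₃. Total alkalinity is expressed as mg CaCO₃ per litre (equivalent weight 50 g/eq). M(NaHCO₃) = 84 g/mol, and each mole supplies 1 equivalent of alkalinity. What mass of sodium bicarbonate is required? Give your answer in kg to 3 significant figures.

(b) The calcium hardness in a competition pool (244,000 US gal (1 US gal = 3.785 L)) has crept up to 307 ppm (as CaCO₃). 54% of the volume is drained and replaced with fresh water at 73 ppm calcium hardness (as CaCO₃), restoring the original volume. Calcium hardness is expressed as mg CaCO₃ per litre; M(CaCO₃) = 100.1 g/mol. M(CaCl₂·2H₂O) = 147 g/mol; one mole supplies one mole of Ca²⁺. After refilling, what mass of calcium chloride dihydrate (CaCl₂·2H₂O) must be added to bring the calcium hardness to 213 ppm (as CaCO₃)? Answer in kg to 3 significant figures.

(a) 18.0 kg; (b) 43.9 kg

(a) Volume: 182 m³ = 182,000 L.
(a) Alkalinity to add: (145 − 86) = 59 mg/L as CaCO₃ × 182,000 L = 10,740 g as CaCO₃.
(a) Equivalents: 10,740 g ÷ 50 g/eq = 214.8 eq.
(a) NaHCO₃ supplies 1 eq per mole → 214.8 mol.
(a) Mass: 214.8 mol × 84 g/mol = 18,040 g.

(b) Volume: 244,000 US gal × 3.785 L/gal = 923,540 L.
(b) After draining 54% and refilling: 307 × 0.46 + 73 × 0.54 = 180.64 ppm.
(b) Deficit to target: 213 − 180.64 = 32.36 mg/L.
(b) As CaCO₃: 32.36 mg/L × 923,540 L = 29,890 g; ÷ 100.1 = 298.6 mol Ca²⁺.
(b) Mass: 298.6 × 147 = 43,890 g.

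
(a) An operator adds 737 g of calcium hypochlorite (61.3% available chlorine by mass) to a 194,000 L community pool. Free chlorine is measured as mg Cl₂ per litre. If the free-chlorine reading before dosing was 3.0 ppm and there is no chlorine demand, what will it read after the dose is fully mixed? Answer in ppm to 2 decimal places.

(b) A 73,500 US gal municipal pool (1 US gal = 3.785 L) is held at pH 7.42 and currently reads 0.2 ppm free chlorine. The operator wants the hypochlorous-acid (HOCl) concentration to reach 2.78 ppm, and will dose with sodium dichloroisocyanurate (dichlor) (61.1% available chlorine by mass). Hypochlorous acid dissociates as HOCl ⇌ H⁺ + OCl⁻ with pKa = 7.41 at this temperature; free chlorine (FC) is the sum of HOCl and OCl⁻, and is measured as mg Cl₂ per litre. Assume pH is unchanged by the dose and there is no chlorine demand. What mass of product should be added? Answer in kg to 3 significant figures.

(a) 5.33 ppm; (b) 2.47 kg

(a) Available chlorine delivered: 737 g × 0.613 = 451.8 g as Cl₂.
(a) Concentration rise: 451.8 g / 194,000 L = 2.329 mg/L = 2.33 ppm.
(a) Final FC: 3.0 + 2.33 = 5.33 ppm.

(b) Volume: 73,500 US gal × 3.785 L/gal = 278,198 L.
(b) [OCl⁻]/[HOCl] = 10^(pH − pKa) = 10^(7.42 − 7.41) = 1.023; fraction as HOCl = 1/(1 + 1.023) = 0.4942.
(b) Free chlorine required for 2.78 ppm HOCl: 2.78 / 0.4942 = 5.625 ppm.
(b) FC to add: 5.625 − 0.2 = 5.425 mg/L as Cl₂.
(b) Cl₂ equivalent: 5.425 mg/L × 278,198 L = 1509 g.
(b) Product at 61.1% available Cl: 1509 / 0.611 = 2470 g.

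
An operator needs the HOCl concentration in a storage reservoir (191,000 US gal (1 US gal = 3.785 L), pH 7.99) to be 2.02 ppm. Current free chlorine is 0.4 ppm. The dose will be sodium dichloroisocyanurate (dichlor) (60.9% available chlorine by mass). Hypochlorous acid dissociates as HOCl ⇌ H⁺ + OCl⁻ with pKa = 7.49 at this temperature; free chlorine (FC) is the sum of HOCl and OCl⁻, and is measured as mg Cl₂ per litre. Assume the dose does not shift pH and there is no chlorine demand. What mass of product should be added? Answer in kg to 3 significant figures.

Volume: 191,000 US gal × 3.785 L/gal = 722,935 L.
[OCl⁻]/[HOCl] = 10^(pH − pKa) = 10^(7.99 − 7.49) = 3.162; fraction as HOCl = 1/(1 + 3.162) = 0.2403.
Free chlorine required for 2.02 ppm HOCl: 2.02 / 0.2403 = 8.408 ppm.
FC to add: 8.408 − 0.4 = 8.008 mg/L as Cl₂.
Cl₂ equivalent: 8.008 mg/L × 722,935 L = 5789 g.
Product at 60.9% available Cl: 5789 / 0.609 = 9506 g.

9.51 kg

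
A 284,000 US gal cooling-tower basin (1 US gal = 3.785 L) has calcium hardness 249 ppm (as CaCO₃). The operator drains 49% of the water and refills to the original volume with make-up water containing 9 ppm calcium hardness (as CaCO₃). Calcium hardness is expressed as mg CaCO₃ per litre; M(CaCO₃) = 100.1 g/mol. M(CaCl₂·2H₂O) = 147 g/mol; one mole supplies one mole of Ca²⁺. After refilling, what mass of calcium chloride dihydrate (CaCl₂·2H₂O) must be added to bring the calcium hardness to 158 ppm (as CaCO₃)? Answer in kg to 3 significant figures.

42.0 kg

Volume: 284,000 US gal × 3.785 L/gal = 1,074,940 L.
After draining 49% and refilling: 249 × 0.51 + 9 × 0.49 = 131.4 ppm.
Deficit to target: 158 − 131.4 = 26.6 mg/L.
As CaCO₃: 26.6 mg/L × 1,074,940 L = 28,590 g; ÷ 100.1 = 285.6 mol Ca²⁺.
Mass: 285.6 × 147 = 41,990 g.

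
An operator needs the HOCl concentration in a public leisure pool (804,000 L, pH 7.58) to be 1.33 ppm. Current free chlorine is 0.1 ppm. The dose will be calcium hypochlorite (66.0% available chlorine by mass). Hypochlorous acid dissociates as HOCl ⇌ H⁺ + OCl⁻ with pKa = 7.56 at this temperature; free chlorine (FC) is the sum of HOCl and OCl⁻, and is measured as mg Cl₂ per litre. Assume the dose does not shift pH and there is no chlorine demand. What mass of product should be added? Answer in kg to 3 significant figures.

[OCl⁻]/[HOCl] = 10^(pH − pKa) = 10^(7.58 − 7.56) = 1.047; fraction as HOCl = 1/(1 + 1.047) = 0.4885.
Free chlorine required for 1.33 ppm HOCl: 1.33 / 0.4885 = 2.723 ppm.
FC to add: 2.723 − 0.1 = 2.623 mg/L as Cl₂.
Cl₂ equivalent: 2.623 mg/L × 804,000 L = 2109 g.
Product at 66.0% available Cl: 2109 / 0.66 = 3195 g.

3.19 kg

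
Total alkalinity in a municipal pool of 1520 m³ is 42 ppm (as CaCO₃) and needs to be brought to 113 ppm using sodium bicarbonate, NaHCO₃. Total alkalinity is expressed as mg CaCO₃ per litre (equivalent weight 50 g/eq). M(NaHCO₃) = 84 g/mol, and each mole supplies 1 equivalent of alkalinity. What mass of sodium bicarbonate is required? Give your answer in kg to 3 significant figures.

Volume: 1520 m³ = 1,520,000 L.
Alkalinity to add: (113 − 42) = 71 mg/L as CaCO₃ × 1,520,000 L = 107,900 g as CaCO₃.
Equivalents: 107,900 g ÷ 50 g/eq = 2158 eq.
NaHCO₃ supplies 1 eq per mole → 2158 mol.
Mass: 2158 mol × 84 g/mol = 181,300 g.

181 kg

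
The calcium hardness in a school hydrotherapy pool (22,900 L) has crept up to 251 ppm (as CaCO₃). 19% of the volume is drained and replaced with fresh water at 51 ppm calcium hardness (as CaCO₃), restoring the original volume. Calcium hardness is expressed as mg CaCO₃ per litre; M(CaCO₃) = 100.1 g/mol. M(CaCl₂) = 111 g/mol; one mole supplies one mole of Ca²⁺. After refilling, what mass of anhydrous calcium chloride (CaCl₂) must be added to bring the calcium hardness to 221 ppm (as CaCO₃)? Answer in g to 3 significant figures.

After draining 19% and refilling: 251 × 0.81 + 51 × 0.19 = 213 ppm.
Deficit to target: 221 − 213 = 8 mg/L.
As CaCO₃: 8 mg/L × 22,900 L = 183.2 g; ÷ 100.1 = 1.83 mol Ca²⁺.
Mass: 1.83 × 111 = 203.1 g.

203 g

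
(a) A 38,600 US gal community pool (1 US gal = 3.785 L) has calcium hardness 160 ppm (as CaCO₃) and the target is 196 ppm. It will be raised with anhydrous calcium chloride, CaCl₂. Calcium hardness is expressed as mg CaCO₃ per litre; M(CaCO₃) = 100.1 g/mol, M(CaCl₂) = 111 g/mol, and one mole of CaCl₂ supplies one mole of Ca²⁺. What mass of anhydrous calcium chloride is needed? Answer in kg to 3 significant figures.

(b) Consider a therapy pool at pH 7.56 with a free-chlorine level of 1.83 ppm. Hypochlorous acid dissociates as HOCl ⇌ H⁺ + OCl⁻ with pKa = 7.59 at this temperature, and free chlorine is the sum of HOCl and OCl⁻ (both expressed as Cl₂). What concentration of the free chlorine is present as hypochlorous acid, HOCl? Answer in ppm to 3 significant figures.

(a) 5.83 kg; (b) 0.947 ppm

(a) Volume: 38,600 US gal × 3.785 L/gal = 146,101 L.
(a) Hardness to add: (196 − 160) = 36 mg/L as CaCO₃ × 146,101 L = 5260 g as CaCO₃.
(a) Moles of Ca²⁺ (1 mol Ca²⁺ ≡ 1 mol CaCO₃): 5260 / 100.1 g/mol = 52.54 mol.
(a) Mass of CaCl₂: 52.54 × 111 = 5832 g.

(b) [OCl⁻]/[HOCl] = 10^(pH − pKa) = 10^(7.56 − 7.59) = 10^-0.03 = 0.9333.
(b) Fraction as HOCl = 1 / (1 + 0.9333) = 0.5173.
(b) HOCl = 0.5173 × 1.83 ppm = 0.9466 ppm.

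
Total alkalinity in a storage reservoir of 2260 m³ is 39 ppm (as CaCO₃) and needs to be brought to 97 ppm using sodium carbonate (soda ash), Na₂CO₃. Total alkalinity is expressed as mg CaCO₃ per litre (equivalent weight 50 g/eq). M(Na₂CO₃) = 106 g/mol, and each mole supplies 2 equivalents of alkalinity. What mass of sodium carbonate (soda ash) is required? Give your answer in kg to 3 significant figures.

139 kg

Volume: 2260 m³ = 2,260,000 L.
Alkalinity to add: (97 − 39) = 58 mg/L as CaCO₃ × 2,260,000 L = 131,100 g as CaCO₃.
Equivalents: 131,100 g ÷ 50 g/eq = 2622 eq.
Each mole of Na₂CO₃ supplies 2 eq, so 2622 / 2 = 1311 mol.
Mass: 1311 mol × 106 g/mol = 138,900 g.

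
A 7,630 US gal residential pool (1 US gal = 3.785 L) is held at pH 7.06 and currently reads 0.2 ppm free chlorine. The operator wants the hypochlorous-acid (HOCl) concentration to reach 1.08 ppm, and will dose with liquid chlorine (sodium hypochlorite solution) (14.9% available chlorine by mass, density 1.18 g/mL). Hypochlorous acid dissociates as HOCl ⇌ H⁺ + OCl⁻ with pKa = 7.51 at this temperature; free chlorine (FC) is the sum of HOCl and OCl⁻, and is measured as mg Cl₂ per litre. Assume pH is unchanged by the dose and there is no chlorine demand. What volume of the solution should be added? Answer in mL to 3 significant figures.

207 mL

Volume: 7,630 US gal × 3.785 L/gal = 28,880 L.
[OCl⁻]/[HOCl] = 10^(pH − pKa) = 10^(7.06 − 7.51) = 0.3548; fraction as HOCl = 1/(1 + 0.3548) = 0.7381.
Free chlorine required for 1.08 ppm HOCl: 1.08 / 0.7381 = 1.463 ppm.
FC to add: 1.463 − 0.2 = 1.263 mg/L as Cl₂.
Cl₂ equivalent: 1.263 mg/L × 28,880 L = 36.48 g.
Product at 14.9% available Cl: 36.48 / 0.149 = 244.8 g.
Volume: 244.8 g ÷ 1.18 g/mL = 207.5 mL.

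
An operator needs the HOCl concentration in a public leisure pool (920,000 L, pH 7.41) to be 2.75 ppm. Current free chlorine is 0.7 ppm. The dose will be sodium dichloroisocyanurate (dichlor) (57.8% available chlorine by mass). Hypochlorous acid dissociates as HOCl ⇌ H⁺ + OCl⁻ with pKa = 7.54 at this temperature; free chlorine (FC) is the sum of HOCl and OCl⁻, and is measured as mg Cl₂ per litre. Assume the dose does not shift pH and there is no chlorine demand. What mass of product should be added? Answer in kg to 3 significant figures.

6.51 kg

[OCl⁻]/[HOCl] = 10^(pH − pKa) = 10^(7.41 − 7.54) = 0.7413; fraction as HOCl = 1/(1 + 0.7413) = 0.5743.
Free chlorine required for 2.75 ppm HOCl: 2.75 / 0.5743 = 4.789 ppm.
FC to add: 4.789 − 0.7 = 4.089 mg/L as Cl₂.
Cl₂ equivalent: 4.089 mg/L × 920,000 L = 3762 g.
Product at 57.8% available Cl: 3762 / 0.578 = 6508 g.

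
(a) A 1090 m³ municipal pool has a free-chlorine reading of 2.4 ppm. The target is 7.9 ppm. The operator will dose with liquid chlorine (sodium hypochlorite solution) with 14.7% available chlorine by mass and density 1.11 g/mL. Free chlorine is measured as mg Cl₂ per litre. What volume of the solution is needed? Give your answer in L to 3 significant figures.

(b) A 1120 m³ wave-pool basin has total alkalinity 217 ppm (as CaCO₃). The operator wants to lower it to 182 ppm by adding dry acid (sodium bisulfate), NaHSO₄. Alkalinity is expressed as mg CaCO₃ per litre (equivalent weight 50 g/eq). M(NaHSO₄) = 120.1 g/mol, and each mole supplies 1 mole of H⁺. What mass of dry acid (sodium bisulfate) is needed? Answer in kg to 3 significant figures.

(a) 36.7 L; (b) 94.2 kg

(a) Volume: 1090 m³ = 1,090,000 L.
(a) Chlorine deficit: 7.9 − 2.4 = 5.5 ppm = 5.5 mg/L as Cl₂.
(a) Cl₂ equivalent needed: 5.5 mg/L × 1,090,000 L = 5,995,000 mg = 5995 g.
(a) Product at 14.7% available chlorine: 5995 / 0.147 = 40,780 g.
(a) Volume at density 1.11 g/mL: 40,780 g ÷ 1.11 g/mL = 36,740 mL.

(b) Volume: 1120 m³ = 1,120,000 L.
(b) Alkalinity to neutralize: (217 − 182) = 35 mg/L as CaCO₃ × 1,120,000 L = 39,200 g as CaCO₃.
(b) Equivalents of H⁺ required: 39,200 ÷ 50 g/eq = 784 eq = 784 mol NaHSO₄.
(b) Mass of NaHSO₄: 784 × 120.1 = 94,160 g.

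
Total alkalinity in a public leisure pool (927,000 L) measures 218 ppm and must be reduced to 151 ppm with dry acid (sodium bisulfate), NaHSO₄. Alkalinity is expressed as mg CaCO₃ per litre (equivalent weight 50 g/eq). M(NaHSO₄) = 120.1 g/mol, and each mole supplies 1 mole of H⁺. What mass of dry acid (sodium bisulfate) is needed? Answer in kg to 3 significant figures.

Alkalinity to neutralize: (218 − 151) = 67 mg/L as CaCO₃ × 927,000 L = 62,110 g as CaCO₃.
Equivalents of H⁺ required: 62,110 ÷ 50 g/eq = 1242 eq = 1242 mol NaHSO₄.
Mass of NaHSO₄: 1242 × 120.1 = 149,200 g.

149 kg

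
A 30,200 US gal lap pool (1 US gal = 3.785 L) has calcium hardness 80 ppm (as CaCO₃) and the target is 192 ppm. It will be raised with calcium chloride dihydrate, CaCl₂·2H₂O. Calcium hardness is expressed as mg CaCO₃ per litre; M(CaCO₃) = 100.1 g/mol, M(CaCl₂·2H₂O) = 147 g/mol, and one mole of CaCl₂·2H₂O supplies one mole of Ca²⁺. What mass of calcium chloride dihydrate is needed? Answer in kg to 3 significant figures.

18.8 kg

Volume: 30,200 US gal × 3.785 L/gal = 114,307 L.
Hardness to add: (192 − 80) = 112 mg/L as CaCO₃ × 114,307 L = 12,800 g as CaCO₃.
Moles of Ca²⁺ (1 mol Ca²⁺ ≡ 1 mol CaCO₃): 12,800 / 100.1 g/mol = 127.9 mol.
Mass of CaCl₂·2H₂O: 127.9 × 147 = 18,800 g.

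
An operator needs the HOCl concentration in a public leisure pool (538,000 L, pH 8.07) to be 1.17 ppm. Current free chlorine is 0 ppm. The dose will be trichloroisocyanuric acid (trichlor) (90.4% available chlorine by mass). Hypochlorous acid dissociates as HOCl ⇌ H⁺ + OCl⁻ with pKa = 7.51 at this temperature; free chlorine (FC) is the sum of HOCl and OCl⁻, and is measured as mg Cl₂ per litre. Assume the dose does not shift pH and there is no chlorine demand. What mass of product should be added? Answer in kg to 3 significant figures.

3.22 kg

[OCl⁻]/[HOCl] = 10^(pH − pKa) = 10^(8.07 − 7.51) = 3.631; fraction as HOCl = 1/(1 + 3.631) = 0.2159.
Free chlorine required for 1.17 ppm HOCl: 1.17 / 0.2159 = 5.418 ppm.
FC to add: 5.418 − 0 = 5.418 mg/L as Cl₂.
Cl₂ equivalent: 5.418 mg/L × 538,000 L = 2915 g.
Product at 90.4% available Cl: 2915 / 0.904 = 3224 g.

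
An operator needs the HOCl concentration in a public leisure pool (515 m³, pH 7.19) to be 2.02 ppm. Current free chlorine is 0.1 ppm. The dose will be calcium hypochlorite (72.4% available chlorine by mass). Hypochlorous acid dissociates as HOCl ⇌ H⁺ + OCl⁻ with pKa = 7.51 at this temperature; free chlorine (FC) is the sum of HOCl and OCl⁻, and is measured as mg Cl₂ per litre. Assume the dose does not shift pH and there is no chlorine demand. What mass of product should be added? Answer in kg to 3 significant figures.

2.05 kg

Volume: 515 m³ = 515,000 L.
[OCl⁻]/[HOCl] = 10^(pH − pKa) = 10^(7.19 − 7.51) = 0.4786; fraction as HOCl = 1/(1 + 0.4786) = 0.6763.
Free chlorine required for 2.02 ppm HOCl: 2.02 / 0.6763 = 2.987 ppm.
FC to add: 2.987 − 0.1 = 2.887 mg/L as Cl₂.
Cl₂ equivalent: 2.887 mg/L × 515,000 L = 1487 g.
Product at 72.4% available Cl: 1487 / 0.724 = 2053 g.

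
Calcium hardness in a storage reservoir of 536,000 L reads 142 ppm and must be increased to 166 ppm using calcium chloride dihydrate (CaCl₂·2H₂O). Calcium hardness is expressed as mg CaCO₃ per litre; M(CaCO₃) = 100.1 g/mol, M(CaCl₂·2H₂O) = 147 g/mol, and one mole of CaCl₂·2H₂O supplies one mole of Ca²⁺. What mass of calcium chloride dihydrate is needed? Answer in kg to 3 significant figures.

18.9 kg

Hardness to add: (166 − 142) = 24 mg/L as CaCO₃ × 536,000 L = 12,860 g as CaCO₃.
Moles of Ca²⁺ (1 mol Ca²⁺ ≡ 1 mol CaCO₃): 12,860 / 100.1 g/mol = 128.5 mol.
Mass of CaCl₂·2H₂O: 128.5 × 147 = 18,890 g.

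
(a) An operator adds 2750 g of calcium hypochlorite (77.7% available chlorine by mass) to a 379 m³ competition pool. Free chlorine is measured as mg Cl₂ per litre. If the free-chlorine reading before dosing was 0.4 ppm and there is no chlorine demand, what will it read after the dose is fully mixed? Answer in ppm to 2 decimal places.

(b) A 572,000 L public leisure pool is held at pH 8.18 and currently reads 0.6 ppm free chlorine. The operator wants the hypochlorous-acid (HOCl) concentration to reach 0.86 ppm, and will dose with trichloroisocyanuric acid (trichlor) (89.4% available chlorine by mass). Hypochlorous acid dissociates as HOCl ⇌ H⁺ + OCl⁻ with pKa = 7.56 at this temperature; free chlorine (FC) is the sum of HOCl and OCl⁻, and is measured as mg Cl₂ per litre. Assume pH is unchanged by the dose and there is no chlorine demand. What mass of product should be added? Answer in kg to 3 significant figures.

(a) 6.04 ppm; (b) 2.46 kg

(a) Volume: 379 m³ = 379,000 L.
(a) Available chlorine delivered: 2750 g × 0.777 = 2137 g as Cl₂.
(a) Concentration rise: 2137 g / 379,000 L = 5.638 mg/L = 5.64 ppm.
(a) Final FC: 0.4 + 5.64 = 6.04 ppm.

(b) [OCl⁻]/[HOCl] = 10^(pH − pKa) = 10^(8.18 − 7.56) = 4.169; fraction as HOCl = 1/(1 + 4.169) = 0.1935.
(b) Free chlorine required for 0.86 ppm HOCl: 0.86 / 0.1935 = 4.445 ppm.
(b) FC to add: 4.445 − 0.6 = 3.845 mg/L as Cl₂.
(b) Cl₂ equivalent: 3.845 mg/L × 572,000 L = 2199 g.
(b) Product at 89.4% available Cl: 2199 / 0.894 = 2460 g.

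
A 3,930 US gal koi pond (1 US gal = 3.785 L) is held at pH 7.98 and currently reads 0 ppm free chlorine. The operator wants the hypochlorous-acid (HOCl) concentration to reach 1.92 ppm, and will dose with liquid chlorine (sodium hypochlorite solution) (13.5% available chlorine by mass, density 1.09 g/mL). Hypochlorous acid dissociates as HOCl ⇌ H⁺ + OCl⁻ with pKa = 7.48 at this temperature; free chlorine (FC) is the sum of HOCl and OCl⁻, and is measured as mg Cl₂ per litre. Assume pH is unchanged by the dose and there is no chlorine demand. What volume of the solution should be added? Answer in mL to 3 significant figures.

Volume: 3,930 US gal × 3.785 L/gal = 14,875 L.
[OCl⁻]/[HOCl] = 10^(pH − pKa) = 10^(7.98 − 7.48) = 3.162; fraction as HOCl = 1/(1 + 3.162) = 0.2403.
Free chlorine required for 1.92 ppm HOCl: 1.92 / 0.2403 = 7.992 ppm.
FC to add: 7.992 − 0 = 7.992 mg/L as Cl₂.
Cl₂ equivalent: 7.992 mg/L × 14,875 L = 118.9 g.
Product at 13.5% available Cl: 118.9 / 0.135 = 880.6 g.
Volume: 880.6 g ÷ 1.09 g/mL = 807.8 mL.

808 mL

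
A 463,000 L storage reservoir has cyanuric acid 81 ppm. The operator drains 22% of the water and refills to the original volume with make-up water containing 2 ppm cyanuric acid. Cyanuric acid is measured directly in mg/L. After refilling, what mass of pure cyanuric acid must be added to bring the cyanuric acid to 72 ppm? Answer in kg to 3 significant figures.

After draining 22% and refilling: 81 × 0.78 + 2 × 0.22 = 63.62 ppm.
Deficit to target: 72 − 63.62 = 8.38 mg/L.
Mass: 8.38 mg/L × 463,000 L = 3880 g cyanuric acid.

3.88 kg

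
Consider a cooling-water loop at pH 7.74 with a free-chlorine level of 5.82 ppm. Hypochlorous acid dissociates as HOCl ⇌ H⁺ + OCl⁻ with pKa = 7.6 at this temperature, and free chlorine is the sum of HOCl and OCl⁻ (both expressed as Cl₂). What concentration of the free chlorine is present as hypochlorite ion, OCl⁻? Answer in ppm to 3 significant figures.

3.38 ppm

[OCl⁻]/[HOCl] = 10^(pH − pKa) = 10^(7.74 − 7.6) = 10^0.14 = 1.38.
Fraction as HOCl = 1 / (1 + 1.38) = 0.4201.
OCl⁻ = (1 − 0.4201) × 5.82 ppm = 3.375 ppm.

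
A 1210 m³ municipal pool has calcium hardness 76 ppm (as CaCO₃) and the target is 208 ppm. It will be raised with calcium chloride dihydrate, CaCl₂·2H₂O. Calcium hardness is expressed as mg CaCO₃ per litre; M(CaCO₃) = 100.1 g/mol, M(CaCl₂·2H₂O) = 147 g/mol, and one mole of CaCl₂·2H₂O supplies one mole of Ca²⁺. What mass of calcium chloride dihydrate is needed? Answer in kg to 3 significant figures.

Volume: 1210 m³ = 1,210,000 L.
Hardness to add: (208 − 76) = 132 mg/L as CaCO₃ × 1,210,000 L = 159,700 g as CaCO₃.
Moles of Ca²⁺ (1 mol Ca²⁺ ≡ 1 mol CaCO₃): 159,700 / 100.1 g/mol = 1596 mol.
Mass of CaCl₂·2H₂O: 1596 × 147 = 234,600 g.

235 kg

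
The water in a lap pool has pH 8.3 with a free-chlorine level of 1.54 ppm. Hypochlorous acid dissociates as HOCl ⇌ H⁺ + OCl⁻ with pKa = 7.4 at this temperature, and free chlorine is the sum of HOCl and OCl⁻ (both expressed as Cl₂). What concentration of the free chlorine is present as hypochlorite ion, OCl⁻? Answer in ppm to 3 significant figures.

1.37 ppm

[OCl⁻]/[HOCl] = 10^(pH − pKa) = 10^(8.3 − 7.4) = 10^0.90 = 7.943.
Fraction as HOCl = 1 / (1 + 7.943) = 0.1118.
OCl⁻ = (1 − 0.1118) × 1.54 ppm = 1.368 ppm.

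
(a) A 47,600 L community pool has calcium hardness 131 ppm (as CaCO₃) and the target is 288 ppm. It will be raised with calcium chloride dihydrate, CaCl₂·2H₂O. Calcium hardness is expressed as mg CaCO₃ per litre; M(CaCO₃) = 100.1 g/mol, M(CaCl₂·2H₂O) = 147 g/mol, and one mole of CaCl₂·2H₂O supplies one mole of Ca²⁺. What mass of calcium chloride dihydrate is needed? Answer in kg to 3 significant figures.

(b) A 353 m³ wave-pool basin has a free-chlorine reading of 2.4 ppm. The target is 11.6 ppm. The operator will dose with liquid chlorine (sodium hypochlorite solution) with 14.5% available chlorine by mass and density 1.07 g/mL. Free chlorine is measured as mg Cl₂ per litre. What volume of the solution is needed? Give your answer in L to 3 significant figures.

(a) 11.0 kg; (b) 20.9 L

(a) Hardness to add: (288 − 131) = 157 mg/L as CaCO₃ × 47,600 L = 7473 g as CaCO₃.
(a) Moles of Ca²⁺ (1 mol Ca²⁺ ≡ 1 mol CaCO₃): 7473 / 100.1 g/mol = 74.66 mol.
(a) Mass of CaCl₂·2H₂O: 74.66 × 147 = 10,970 g.

(b) Volume: 353 m³ = 353,000 L.
(b) Chlorine deficit: 11.6 − 2.4 = 9.2 ppm = 9.2 mg/L as Cl₂.
(b) Cl₂ equivalent needed: 9.2 mg/L × 353,000 L = 3,248,000 mg = 3248 g.
(b) Product at 14.5% available chlorine: 3248 / 0.145 = 22,400 g.
(b) Volume at density 1.07 g/mL: 22,400 g ÷ 1.07 g/mL = 20,930 mL.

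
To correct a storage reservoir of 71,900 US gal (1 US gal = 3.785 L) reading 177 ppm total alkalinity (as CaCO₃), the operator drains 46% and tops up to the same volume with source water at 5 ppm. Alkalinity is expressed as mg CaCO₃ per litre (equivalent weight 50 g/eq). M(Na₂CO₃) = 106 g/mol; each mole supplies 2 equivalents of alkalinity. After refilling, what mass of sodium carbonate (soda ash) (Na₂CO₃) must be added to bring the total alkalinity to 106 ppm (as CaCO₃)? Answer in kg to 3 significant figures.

2.34 kg

Volume: 71,900 US gal × 3.785 L/gal = 272,142 L.
After draining 46% and refilling: 177 × 0.54 + 5 × 0.46 = 97.88 ppm.
Deficit to target: 106 − 97.88 = 8.12 mg/L.
As CaCO₃: 8.12 mg/L × 272,142 L = 2210 g; ÷ 50 g/eq ÷ 2 = 22.1 mol Na₂CO₃.
Mass: 22.1 × 106 = 2342 g.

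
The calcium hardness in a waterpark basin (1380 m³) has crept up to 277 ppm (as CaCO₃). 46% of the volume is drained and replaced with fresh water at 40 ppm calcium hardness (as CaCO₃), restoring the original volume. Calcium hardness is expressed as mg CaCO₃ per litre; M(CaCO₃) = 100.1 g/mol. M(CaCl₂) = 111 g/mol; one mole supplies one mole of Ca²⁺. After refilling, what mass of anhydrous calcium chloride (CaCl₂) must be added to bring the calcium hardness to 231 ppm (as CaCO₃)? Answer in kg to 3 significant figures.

Volume: 1380 m³ = 1,380,000 L.
After draining 46% and refilling: 277 × 0.54 + 40 × 0.46 = 167.98 ppm.
Deficit to target: 231 − 167.98 = 63.02 mg/L.
As CaCO₃: 63.02 mg/L × 1,380,000 L = 86,970 g; ÷ 100.1 = 868.8 mol Ca²⁺.
Mass: 868.8 × 111 = 96,440 g.

96.4 kg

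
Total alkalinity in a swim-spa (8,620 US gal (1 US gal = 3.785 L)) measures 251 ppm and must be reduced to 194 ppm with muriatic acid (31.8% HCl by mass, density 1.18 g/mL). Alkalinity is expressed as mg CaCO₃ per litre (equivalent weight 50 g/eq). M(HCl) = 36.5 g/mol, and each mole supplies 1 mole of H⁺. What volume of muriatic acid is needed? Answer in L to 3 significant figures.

3.62 L

Volume: 8,620 US gal × 3.785 L/gal = 32,627 L.
Alkalinity to neutralize: (251 − 194) = 57 mg/L as CaCO₃ × 32,627 L = 1860 g as CaCO₃.
Equivalents of H⁺ required: 1860 ÷ 50 g/eq = 37.19 eq = 37.19 mol HCl.
Mass of HCl: 37.19 × 36.5 = 1358 g.
Mass of 31.8% solution: 1358 / 0.318 = 4269 g.
Volume: 4269 g ÷ 1.18 g/mL = 3618 mL.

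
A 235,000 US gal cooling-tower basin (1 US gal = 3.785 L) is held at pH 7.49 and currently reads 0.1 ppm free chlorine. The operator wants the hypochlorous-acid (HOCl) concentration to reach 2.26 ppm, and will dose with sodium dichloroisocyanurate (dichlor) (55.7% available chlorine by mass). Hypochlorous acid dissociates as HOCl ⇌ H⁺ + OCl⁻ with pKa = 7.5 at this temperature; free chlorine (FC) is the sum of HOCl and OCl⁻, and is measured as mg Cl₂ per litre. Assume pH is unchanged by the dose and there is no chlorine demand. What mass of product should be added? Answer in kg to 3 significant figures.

6.98 kg

Volume: 235,000 US gal × 3.785 L/gal = 889,475 L.
[OCl⁻]/[HOCl] = 10^(pH − pKa) = 10^(7.49 − 7.5) = 0.9772; fraction as HOCl = 1/(1 + 0.9772) = 0.5058.
Free chlorine required for 2.26 ppm HOCl: 2.26 / 0.5058 = 4.469 ppm.
FC to add: 4.469 − 0.1 = 4.369 mg/L as Cl₂.
Cl₂ equivalent: 4.369 mg/L × 889,475 L = 3886 g.
Product at 55.7% available Cl: 3886 / 0.557 = 6976 g.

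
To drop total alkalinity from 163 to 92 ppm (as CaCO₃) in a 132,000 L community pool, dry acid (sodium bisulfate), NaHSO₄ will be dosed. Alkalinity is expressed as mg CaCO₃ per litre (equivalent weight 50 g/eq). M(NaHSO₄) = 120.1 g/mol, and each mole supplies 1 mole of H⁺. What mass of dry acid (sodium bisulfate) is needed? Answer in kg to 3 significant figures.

Alkalinity to neutralize: (163 − 92) = 71 mg/L as CaCO₃ × 132,000 L = 9372 g as CaCO₃.
Equivalents of H⁺ required: 9372 ÷ 50 g/eq = 187.4 eq = 187.4 mol NaHSO₄.
Mass of NaHSO₄: 187.4 × 120.1 = 22,510 g.

22.5 kg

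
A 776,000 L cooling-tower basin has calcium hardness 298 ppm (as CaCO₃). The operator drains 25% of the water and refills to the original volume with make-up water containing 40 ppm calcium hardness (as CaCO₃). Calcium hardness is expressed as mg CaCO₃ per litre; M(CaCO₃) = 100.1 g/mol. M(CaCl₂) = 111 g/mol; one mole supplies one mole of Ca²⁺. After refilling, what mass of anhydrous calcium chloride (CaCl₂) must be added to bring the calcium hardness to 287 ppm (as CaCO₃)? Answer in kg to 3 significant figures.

46.0 kg

After draining 25% and refilling: 298 × 0.75 + 40 × 0.25 = 233.5 ppm.
Deficit to target: 287 − 233.5 = 53.5 mg/L.
As CaCO₃: 53.5 mg/L × 776,000 L = 41,520 g; ÷ 100.1 = 414.7 mol Ca²⁺.
Mass: 414.7 × 111 = 46,040 g.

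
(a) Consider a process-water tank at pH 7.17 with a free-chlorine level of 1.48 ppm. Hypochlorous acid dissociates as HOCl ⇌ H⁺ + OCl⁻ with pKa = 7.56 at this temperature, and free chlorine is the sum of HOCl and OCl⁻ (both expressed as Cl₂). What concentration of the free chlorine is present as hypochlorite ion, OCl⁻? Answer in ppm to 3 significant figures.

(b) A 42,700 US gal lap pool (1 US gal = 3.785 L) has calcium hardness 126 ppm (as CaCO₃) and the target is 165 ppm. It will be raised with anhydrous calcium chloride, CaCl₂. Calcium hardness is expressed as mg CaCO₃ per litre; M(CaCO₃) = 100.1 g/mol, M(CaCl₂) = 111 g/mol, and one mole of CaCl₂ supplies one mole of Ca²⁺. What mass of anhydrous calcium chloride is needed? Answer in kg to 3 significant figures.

(a) [OCl⁻]/[HOCl] = 10^(pH − pKa) = 10^(7.17 − 7.56) = 10^-0.39 = 0.4074.
(a) Fraction as HOCl = 1 / (1 + 0.4074) = 0.7105.
(a) OCl⁻ = (1 − 0.7105) × 1.48 ppm = 0.4284 ppm.

(b) Volume: 42,700 US gal × 3.785 L/gal = 161,620 L.
(b) Hardness to add: (165 − 126) = 39 mg/L as CaCO₃ × 161,620 L = 6303 g as CaCO₃.
(b) Moles of Ca²⁺ (1 mol Ca²⁺ ≡ 1 mol CaCO₃): 6303 / 100.1 g/mol = 62.97 mol.
(b) Mass of CaCl₂: 62.97 × 111 = 6990 g.

(a) 0.428 ppm; (b) 6.99 kg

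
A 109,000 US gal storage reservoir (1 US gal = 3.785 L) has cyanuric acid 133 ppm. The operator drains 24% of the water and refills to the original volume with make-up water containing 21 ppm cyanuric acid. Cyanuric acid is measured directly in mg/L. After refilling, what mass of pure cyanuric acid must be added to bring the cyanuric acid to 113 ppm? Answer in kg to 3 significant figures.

Volume: 109,000 US gal × 3.785 L/gal = 412,565 L.
After draining 24% and refilling: 133 × 0.76 + 21 × 0.24 = 106.12 ppm.
Deficit to target: 113 − 106.12 = 6.88 mg/L.
Mass: 6.88 mg/L × 412,565 L = 2838 g cyanuric acid.

2.84 kg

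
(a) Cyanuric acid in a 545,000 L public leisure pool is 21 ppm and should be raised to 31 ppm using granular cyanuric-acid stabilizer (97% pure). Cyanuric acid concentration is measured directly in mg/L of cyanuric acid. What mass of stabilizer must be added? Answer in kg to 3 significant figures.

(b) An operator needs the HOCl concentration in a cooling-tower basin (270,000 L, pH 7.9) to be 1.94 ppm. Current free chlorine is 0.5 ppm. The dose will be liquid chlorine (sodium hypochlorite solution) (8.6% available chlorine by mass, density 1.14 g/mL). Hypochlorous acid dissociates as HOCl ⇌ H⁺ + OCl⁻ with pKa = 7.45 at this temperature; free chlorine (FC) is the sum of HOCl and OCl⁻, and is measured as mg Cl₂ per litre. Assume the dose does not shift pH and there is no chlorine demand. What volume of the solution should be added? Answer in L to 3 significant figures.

(a) CYA to add: (31 − 21) = 10 mg/L × 545,000 L = 5450 g cyanuric acid.
(a) At 97% purity: 5450 / 0.97 = 5619 g product.

(b) [OCl⁻]/[HOCl] = 10^(pH − pKa) = 10^(7.9 − 7.45) = 2.818; fraction as HOCl = 1/(1 + 2.818) = 0.2619.
(b) Free chlorine required for 1.94 ppm HOCl: 1.94 / 0.2619 = 7.408 ppm.
(b) FC to add: 7.408 − 0.5 = 6.908 mg/L as Cl₂.
(b) Cl₂ equivalent: 6.908 mg/L × 270,000 L = 1865 g.
(b) Product at 8.6% available Cl: 1865 / 0.086 = 21,690 g.
(b) Volume: 21,690 g ÷ 1.14 g/mL = 19,020 mL.

(a) 5.62 kg; (b) 19.0 L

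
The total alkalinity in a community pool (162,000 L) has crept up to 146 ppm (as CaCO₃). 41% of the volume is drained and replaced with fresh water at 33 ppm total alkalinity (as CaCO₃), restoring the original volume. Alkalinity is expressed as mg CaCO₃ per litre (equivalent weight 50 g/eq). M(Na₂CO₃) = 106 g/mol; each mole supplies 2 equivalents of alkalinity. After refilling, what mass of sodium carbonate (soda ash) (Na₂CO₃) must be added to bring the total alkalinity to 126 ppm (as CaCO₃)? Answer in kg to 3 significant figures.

4.52 kg

After draining 41% and refilling: 146 × 0.59 + 33 × 0.41 = 99.67 ppm.
Deficit to target: 126 − 99.67 = 26.33 mg/L.
As CaCO₃: 26.33 mg/L × 162,000 L = 4265 g; ÷ 50 g/eq ÷ 2 = 42.65 mol Na₂CO₃.
Mass: 42.65 × 106 = 4521 g.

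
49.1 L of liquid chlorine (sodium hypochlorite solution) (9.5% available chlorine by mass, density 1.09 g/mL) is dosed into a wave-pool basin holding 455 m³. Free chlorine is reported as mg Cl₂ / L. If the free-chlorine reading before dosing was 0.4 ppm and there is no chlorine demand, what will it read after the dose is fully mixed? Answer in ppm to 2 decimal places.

11.57 ppm

Volume: 455 m³ = 455,000 L.
Mass of solution: 49.1 L × 1000 mL/L × 1.09 g/mL = 53,520 g.
Available chlorine delivered: 53,520 g × 0.095 = 5084 g as Cl₂.
Concentration rise: 5084 g / 455,000 L = 11.17 mg/L = 11.17 ppm.
Final FC: 0.4 + 11.17 = 11.57 ppm.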